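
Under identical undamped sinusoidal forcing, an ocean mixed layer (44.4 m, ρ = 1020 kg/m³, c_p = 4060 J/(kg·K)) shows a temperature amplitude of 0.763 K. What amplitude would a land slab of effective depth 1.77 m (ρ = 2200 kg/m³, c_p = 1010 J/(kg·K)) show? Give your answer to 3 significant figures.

C_ocean = 1.84×10^8 J/(m²·K); C_land = 3.93×10^6 J/(m²·K).
A ∝ 1/C ⇒ A_land = A_ocean × C_ocean/C_land = 0.763 × 46.8 = 35.7 K.

35.7 K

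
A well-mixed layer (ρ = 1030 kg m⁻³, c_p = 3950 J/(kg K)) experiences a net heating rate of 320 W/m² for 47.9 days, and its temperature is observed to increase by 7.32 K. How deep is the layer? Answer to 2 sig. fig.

Heat input Q = F Δt = 320 × 4.14×10^6 s = 1.32×10^9 J/m².
Required areal heat capacity C = Q / ΔT = 1.81×10^8 J/(m²·K).
Depth D = C / (ρ c_p) = 1.81×10^8 / (1030 × 3950) = 44.5 m.

44 m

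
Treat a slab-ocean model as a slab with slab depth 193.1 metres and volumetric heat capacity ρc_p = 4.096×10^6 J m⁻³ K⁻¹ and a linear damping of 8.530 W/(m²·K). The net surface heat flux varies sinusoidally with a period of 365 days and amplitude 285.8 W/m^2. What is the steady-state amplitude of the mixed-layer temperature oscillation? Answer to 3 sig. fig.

1.81 K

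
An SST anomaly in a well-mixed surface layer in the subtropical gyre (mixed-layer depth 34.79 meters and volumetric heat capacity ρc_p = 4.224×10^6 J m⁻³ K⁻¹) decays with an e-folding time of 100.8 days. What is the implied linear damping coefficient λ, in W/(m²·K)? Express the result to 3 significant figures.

16.9

Areal heat capacity C = ρc_p × D = 4.224×10^6 × 34.79 = 1.47×10^8 J m⁻² K⁻¹.
τ = 100.8 days = 8.71×10^6 s.
λ = C / τ = 1.47×10^8 / 8.71×10^6 = 16.9 W/(m²·K).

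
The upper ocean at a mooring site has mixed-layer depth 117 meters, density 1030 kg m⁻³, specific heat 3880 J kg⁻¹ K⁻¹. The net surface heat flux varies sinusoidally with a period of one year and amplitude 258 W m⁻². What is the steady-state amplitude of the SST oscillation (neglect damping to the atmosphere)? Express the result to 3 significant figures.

Areal heat capacity C = ρ c_p D = 1030 × 3880 × 117 = 4.68×10^8 J/(m^2 K).
Angular frequency ω = 2π / T = 2π / 3.15×10^7 s = 1.99×10^-7 s⁻¹.
Cω = 4.68×10^8 × 1.99×10^-7 = 93.2 W/(m²·K).
Amplitude A = F₀ / (Cω) = 258 / 93.2 = 2.77 K.

2.77 K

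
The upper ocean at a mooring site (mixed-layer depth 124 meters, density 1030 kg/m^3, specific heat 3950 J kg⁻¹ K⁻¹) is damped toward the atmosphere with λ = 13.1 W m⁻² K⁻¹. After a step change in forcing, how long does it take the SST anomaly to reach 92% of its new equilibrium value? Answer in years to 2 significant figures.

Areal heat capacity C = ρ c_p D = 1030 × 3950 × 124 = 5.04×10^8 J/(m²·K).
τ = C / λ = 5.04×10^8 / 13.1 = 3.85×10^7 s.
Fraction reached: 1 − e^(−t/τ) = 0.92 ⇒ t = −τ ln(1 − 0.92) = τ × 2.53.
t = 9.73×10^7 s = 3.08 years.

3.1 years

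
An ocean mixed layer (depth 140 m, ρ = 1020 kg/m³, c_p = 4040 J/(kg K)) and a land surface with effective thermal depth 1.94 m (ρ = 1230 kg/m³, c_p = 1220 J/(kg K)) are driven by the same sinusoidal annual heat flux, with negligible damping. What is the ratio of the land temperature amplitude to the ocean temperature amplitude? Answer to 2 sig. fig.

200

C_ocean = 1020 × 4040 × 140 = 5.77×10^8 J/(m²·K).
C_land = 1230 × 1220 × 1.94 = 2.91×10^6 J/(m²·K).
Undamped amplitude ∝ 1/C, so A_land/A_ocean = C_ocean/C_land = 198.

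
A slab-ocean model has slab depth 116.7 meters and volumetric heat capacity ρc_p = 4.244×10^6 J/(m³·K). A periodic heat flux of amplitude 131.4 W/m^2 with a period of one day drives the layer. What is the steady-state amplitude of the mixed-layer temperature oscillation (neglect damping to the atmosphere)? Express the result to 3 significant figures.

0.00365 K

Areal heat capacity C = ρc_p × D = 4.244×10^6 × 116.7 = 4.95×10^8 J/(m^2 K).
Angular frequency ω = 2π / T = 2π / 86400 s = 7.27×10^-5 s⁻¹.
Cω = 4.95×10^8 × 7.27×10^-5 = 36000 W/(m²·K).
Amplitude A = F₀ / (Cω) = 131.4 / 36000 = 0.00365 K.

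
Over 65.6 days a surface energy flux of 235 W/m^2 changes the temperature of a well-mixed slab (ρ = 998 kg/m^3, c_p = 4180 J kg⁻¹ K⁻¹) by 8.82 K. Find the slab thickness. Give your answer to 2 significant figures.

36 m

Heat input Q = F Δt = 235 × 5.67×10^6 s = 1.33×10^9 J/m².
Required areal heat capacity C = Q / ΔT = 1.51×10^8 J/(m²·K).
Depth D = C / (ρ c_p) = 1.51×10^8 / (998 × 4180) = 36.2 m.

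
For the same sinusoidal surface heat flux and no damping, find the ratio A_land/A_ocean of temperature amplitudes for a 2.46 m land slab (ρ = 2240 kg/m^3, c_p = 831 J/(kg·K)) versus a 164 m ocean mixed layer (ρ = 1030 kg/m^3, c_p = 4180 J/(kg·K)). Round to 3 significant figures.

C_ocean = 1030 × 4180 × 164 = 7.06×10^8 J/(m²·K).
C_land = 2240 × 831 × 2.46 = 4.58×10^6 J/(m²·K).
Undamped amplitude ∝ 1/C, so A_land/A_ocean = C_ocean/C_land = 154.

154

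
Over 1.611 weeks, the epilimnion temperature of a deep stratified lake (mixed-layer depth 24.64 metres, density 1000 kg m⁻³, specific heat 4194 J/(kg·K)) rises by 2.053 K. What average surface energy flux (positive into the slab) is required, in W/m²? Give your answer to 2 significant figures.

220

Areal heat capacity C = ρ c_p D = 1000 × 4194 × 24.64 = 1.03×10^8 J/(m^2 K).
Required heat per unit area: Q = C ΔT = 1.03×10^8 × 2.053 = 2.12×10^8 J/m².
Flux F = Q / Δt = 2.12×10^8 / 9.74×10^5 s = 218 W/m².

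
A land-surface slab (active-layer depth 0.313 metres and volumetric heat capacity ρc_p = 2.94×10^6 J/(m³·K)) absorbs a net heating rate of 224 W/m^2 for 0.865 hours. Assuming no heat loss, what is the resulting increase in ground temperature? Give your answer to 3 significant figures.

0.758 K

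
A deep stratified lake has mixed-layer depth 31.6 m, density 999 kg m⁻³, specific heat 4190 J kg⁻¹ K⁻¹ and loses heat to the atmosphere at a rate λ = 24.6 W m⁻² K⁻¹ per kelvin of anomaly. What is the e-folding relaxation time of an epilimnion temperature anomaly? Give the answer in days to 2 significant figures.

62 days

Areal heat capacity C = ρ c_p D = 999 × 4190 × 31.6 = 1.32×10^8 J m⁻² K⁻¹.
Relaxation time τ = C / λ = 1.32×10^8 / 24.6 = 5.38×10^6 s.
In days: 5.38×10^6 s / (86400 s/day) = 62.2 days.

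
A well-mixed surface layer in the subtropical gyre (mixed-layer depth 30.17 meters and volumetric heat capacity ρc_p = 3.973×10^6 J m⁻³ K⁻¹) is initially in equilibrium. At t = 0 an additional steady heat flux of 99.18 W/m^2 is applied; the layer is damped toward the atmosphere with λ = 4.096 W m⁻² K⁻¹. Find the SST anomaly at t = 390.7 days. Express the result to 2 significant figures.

17 K

Areal heat capacity C = ρc_p × D = 3.973×10^6 × 30.17 = 1.20×10^8 J m⁻² K⁻¹.
τ = C / λ = 1.20×10^8 / 4.096 = 2.93×10^7 s.
Equilibrium anomaly ΔT_eq = F / λ = 99.18 / 4.096 = 24.2 K.
t = 390.7 days = 3.38×10^7 s, so t/τ = 1.15.
ΔT(t) = ΔT_eq (1 − e^(−t/τ)) = 24.2 × (1 − e^−1.15) = 16.6 K.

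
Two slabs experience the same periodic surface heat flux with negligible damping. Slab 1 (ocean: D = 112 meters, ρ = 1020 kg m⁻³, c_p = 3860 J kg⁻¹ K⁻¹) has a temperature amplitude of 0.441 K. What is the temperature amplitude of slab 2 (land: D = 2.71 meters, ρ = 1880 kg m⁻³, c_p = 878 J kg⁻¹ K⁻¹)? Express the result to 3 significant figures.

43.5 K

C_ocean = 4.41×10^8 J/(m²·K); C_land = 4.47×10^6 J/(m²·K).
A ∝ 1/C ⇒ A_land = A_ocean × C_ocean/C_land = 0.441 × 98.6 = 43.5 K.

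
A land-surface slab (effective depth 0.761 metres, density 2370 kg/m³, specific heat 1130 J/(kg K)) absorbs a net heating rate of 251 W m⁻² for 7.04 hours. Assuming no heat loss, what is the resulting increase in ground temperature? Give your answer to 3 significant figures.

Areal heat capacity C = ρ c_p D = 2370 × 1130 × 0.761 = 2.04×10^6 J/(m²·K).
Net heat input Q = F Δt = 251 × (7.04 hours × 3600 s/hour) = 6.36×10^6 J/m².
ΔT = Q / C = 6.36×10^6 / 2.04×10^6 = 3.12 K.

3.12 K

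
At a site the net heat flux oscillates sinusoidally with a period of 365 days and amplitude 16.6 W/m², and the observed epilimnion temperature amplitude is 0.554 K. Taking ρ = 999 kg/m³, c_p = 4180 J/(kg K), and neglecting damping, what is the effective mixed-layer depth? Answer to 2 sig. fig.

36 m

ω = 2π / 3.15×10^7 s = 1.99×10^-7 s⁻¹.
Required C = F₀ / (A ω) = 16.6 / (0.554 × 1.99×10^-7) = 1.50×10^8 J/(m²·K).
D = C / (ρ c_p) = 1.50×10^8 / (999 × 4180) = 36.0 m.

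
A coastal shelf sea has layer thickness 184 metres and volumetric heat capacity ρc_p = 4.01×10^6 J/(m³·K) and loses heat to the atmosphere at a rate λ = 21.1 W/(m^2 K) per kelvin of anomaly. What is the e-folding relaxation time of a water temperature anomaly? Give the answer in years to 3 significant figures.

Areal heat capacity C = ρc_p × D = 4.01×10^6 × 184 = 7.38×10^8 J m⁻² K⁻¹.
Relaxation time τ = C / λ = 7.38×10^8 / 21.1 = 3.50×10^7 s.
In years: 3.50×10^7 s / (3.156×10^7 s/year) = 1.11 years.

1.11 years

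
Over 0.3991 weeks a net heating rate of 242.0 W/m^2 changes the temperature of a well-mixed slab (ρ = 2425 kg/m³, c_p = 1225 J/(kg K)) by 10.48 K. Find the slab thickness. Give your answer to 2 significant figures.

Heat input Q = F Δt = 242.0 × 2.41×10^5 s = 5.84×10^7 J/m².
Required areal heat capacity C = Q / ΔT = 5.57×10^6 J/(m²·K).
Depth D = C / (ρ c_p) = 5.57×10^6 / (2425 × 1225) = 1.88 m.

1.9 m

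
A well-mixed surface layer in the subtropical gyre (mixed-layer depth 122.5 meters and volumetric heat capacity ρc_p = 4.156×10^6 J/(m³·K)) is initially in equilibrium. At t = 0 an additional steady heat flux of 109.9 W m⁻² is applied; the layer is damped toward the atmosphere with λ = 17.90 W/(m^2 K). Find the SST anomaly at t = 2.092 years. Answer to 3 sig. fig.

5.54 K

Areal heat capacity C = ρc_p × D = 4.156×10^6 × 122.5 = 5.09×10^8 J/(m²·K).
τ = C / λ = 5.09×10^8 / 17.90 = 2.84×10^7 s.
Equilibrium anomaly ΔT_eq = F / λ = 109.9 / 17.90 = 6.14 K.
t = 2.092 years = 6.60×10^7 s, so t/τ = 2.32.
ΔT(t) = ΔT_eq (1 − e^(−t/τ)) = 6.14 × (1 − e^−2.32) = 5.54 K.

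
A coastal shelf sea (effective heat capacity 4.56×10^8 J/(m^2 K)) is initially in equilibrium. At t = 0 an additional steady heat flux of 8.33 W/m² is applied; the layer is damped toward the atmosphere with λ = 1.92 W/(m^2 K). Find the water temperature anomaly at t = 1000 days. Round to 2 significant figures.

1.3 K

Areal heat capacity C = 4.56×10^8 J/(m^2 K) (given).
τ = C / λ = 4.56×10^8 / 1.92 = 2.38×10^8 s.
Equilibrium anomaly ΔT_eq = F / λ = 8.33 / 1.92 = 4.34 K.
t = 1000 days = 8.64×10^7 s, so t/τ = 0.364.
ΔT(t) = ΔT_eq (1 − e^(−t/τ)) = 4.34 × (1 − e^−0.364) = 1.32 K.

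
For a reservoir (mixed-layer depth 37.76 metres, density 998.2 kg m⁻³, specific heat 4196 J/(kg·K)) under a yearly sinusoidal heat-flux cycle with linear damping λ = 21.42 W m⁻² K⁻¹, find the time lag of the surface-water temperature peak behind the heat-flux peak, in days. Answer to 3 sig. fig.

56.6 days

Areal heat capacity C = ρ c_p D = 998.2 × 4196 × 37.76 = 1.58×10^8 J m⁻² K⁻¹.
ω = 2π / 3.15×10^7 s = 1.99×10^-7 s⁻¹.
Phase lag φ = arctan(Cω/λ) = arctan(31.5/21.42) = 0.974 rad.
Time lag = φ / ω = 0.974 / 1.99×10^-7 = 4.89×10^6 s = 56.6 days.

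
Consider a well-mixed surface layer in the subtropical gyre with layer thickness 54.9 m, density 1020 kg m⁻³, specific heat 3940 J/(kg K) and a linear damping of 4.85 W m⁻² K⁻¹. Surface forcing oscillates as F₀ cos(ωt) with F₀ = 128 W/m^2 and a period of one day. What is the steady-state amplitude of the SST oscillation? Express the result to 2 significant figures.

Areal heat capacity C = ρ c_p D = 1020 × 3940 × 54.9 = 2.21×10^8 J/(m^2 K).
Angular frequency ω = 2π / T = 2π / 86400 s = 7.27×10^-5 s⁻¹.
√((Cω)² + λ²) = √((16000)² + 4.85²) = 16000 W/(m²·K).
Amplitude A = F₀ / √((Cω)²+λ²) = 128 / 16000 = 0.00798 K.

0.0080 K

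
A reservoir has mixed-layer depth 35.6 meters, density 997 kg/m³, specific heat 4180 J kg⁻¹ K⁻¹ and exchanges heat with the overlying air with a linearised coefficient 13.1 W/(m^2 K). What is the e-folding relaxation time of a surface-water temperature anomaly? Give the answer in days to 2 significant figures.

130 days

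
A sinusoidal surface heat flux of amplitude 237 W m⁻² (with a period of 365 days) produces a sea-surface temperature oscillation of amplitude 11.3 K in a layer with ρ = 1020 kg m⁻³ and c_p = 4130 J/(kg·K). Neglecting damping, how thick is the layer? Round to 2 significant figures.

ω = 2π / 3.15×10^7 s = 1.99×10^-7 s⁻¹.
Required C = F₀ / (A ω) = 237 / (11.3 × 1.99×10^-7) = 1.05×10^8 J/(m²·K).
D = C / (ρ c_p) = 1.05×10^8 / (1020 × 4130) = 25.0 m.

25 m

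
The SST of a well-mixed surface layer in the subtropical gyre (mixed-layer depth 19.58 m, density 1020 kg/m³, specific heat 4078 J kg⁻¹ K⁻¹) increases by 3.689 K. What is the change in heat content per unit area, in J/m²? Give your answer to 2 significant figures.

Areal heat capacity C = ρ c_p D = 1020 × 4078 × 19.58 = 8.14×10^7 J m⁻² K⁻¹.
ΔQ = C ΔT = 8.14×10^7 × 3.689 = 3.00×10^8 J/m².

3.0×10^8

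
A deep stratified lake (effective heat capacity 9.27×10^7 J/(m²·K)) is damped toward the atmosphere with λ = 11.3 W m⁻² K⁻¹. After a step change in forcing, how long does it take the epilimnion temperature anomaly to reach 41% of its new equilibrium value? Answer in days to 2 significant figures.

Areal heat capacity C = 9.27×10^7 J/(m²·K) (given).
τ = C / λ = 9.27×10^7 / 11.3 = 8.20×10^6 s.
Fraction reached: 1 − e^(−t/τ) = 0.41 ⇒ t = −τ ln(1 − 0.41) = τ × 0.528.
t = 4.33×10^6 s = 50.1 days.

50 days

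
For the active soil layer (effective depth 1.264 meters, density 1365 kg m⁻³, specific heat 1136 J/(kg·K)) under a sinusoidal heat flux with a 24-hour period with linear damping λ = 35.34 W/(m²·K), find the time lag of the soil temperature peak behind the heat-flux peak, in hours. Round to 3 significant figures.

5.07 hours

Areal heat capacity C = ρ c_p D = 1365 × 1136 × 1.264 = 1.96×10^6 J/(m^2 K).
ω = 2π / 86400 s = 7.27×10^-5 s⁻¹.
Phase lag φ = arctan(Cω/λ) = arctan(143/35.34) = 1.33 rad.
Time lag = φ / ω = 1.33 / 7.27×10^-5 = 18300 s = 5.07 hours.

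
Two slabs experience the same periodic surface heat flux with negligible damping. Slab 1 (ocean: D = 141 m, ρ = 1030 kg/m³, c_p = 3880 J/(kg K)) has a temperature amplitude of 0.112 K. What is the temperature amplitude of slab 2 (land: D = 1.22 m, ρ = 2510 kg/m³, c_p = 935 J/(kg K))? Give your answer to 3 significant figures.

C_ocean = 5.63×10^8 J/(m²·K); C_land = 2.86×10^6 J/(m²·K).
A ∝ 1/C ⇒ A_land = A_ocean × C_ocean/C_land = 0.112 × 197 = 22.0 K.

22.0 K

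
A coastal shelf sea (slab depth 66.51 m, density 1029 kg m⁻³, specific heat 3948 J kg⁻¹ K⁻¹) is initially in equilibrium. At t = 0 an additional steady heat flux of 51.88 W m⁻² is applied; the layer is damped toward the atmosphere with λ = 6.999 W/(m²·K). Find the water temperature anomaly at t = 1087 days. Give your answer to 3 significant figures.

6.76 K

Areal heat capacity C = ρ c_p D = 1029 × 3948 × 66.51 = 2.70×10^8 J/(m^2 K).
τ = C / λ = 2.70×10^8 / 6.999 = 3.86×10^7 s.
Equilibrium anomaly ΔT_eq = F / λ = 51.88 / 6.999 = 7.41 K.
t = 1087 days = 9.39×10^7 s, so t/τ = 2.43.
ΔT(t) = ΔT_eq (1 − e^(−t/τ)) = 7.41 × (1 − e^−2.43) = 6.76 K.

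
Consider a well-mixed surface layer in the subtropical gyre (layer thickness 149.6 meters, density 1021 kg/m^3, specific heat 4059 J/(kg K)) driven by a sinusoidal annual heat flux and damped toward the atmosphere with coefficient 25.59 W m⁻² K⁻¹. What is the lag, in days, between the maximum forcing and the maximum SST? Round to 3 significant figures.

79.4 days

Areal heat capacity C = ρ c_p D = 1021 × 4059 × 149.6 = 6.20×10^8 J/(m^2 K).
ω = 2π / 3.15×10^7 s = 1.99×10^-7 s⁻¹.
Phase lag φ = arctan(Cω/λ) = arctan(124/25.59) = 1.37 rad.
Time lag = φ / ω = 1.37 / 1.99×10^-7 = 6.86×10^6 s = 79.4 days.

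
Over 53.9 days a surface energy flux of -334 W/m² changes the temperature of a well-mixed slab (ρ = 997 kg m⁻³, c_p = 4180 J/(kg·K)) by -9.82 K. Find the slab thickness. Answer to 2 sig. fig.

Heat input Q = F Δt = -334 × 4.66×10^6 s = -1.56×10^9 J/m².
Required areal heat capacity C = Q / ΔT = 1.58×10^8 J/(m²·K).
Depth D = C / (ρ c_p) = 1.58×10^8 / (997 × 4180) = 38.0 m.

38 m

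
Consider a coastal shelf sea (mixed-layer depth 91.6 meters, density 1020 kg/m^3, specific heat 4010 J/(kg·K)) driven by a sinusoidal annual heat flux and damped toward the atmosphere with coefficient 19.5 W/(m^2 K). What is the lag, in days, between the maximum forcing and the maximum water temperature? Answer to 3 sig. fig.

76.4 days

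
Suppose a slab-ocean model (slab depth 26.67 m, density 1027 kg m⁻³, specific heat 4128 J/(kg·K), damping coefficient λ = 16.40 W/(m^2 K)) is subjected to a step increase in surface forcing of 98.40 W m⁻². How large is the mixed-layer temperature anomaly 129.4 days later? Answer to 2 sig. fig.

4.8 K

Areal heat capacity C = ρ c_p D = 1027 × 4128 × 26.67 = 1.13×10^8 J m⁻² K⁻¹.
τ = C / λ = 1.13×10^8 / 16.40 = 6.89×10^6 s.
Equilibrium anomaly ΔT_eq = F / λ = 98.40 / 16.40 = 6.00 K.
t = 129.4 days = 1.12×10^7 s, so t/τ = 1.62.
ΔT(t) = ΔT_eq (1 − e^(−t/τ)) = 6.00 × (1 − e^−1.62) = 4.81 K.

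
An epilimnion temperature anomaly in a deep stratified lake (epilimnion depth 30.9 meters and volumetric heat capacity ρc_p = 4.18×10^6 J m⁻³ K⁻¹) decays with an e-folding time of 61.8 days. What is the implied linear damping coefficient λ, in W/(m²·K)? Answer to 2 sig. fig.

24

Areal heat capacity C = ρc_p × D = 4.18×10^6 × 30.9 = 1.29×10^8 J/(m²·K).
τ = 61.8 days = 5.34×10^6 s.
λ = C / τ = 1.29×10^8 / 5.34×10^6 = 24.2 W/(m²·K).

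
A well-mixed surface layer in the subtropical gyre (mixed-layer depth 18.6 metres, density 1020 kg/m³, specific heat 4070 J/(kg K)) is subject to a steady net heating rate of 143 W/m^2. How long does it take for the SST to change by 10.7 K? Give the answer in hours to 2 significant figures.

1600 hours

Areal heat capacity C = ρ c_p D = 1020 × 4070 × 18.6 = 7.72×10^7 J/(m^2 K).
Time required: Δt = C ΔT / F = 7.72×10^7 × 10.7 / 143 = 5.78×10^6 s.
In hours: 5.78×10^6 s / (3600 s/hour) = 1600 hours.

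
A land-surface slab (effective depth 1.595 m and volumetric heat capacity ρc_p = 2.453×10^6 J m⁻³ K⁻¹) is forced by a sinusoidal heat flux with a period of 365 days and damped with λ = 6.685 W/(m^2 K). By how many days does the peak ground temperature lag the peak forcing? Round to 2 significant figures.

6.7 days

Areal heat capacity C = ρc_p × D = 2.453×10^6 × 1.595 = 3.91×10^6 J/(m²·K).
ω = 2π / 3.15×10^7 s = 1.99×10^-7 s⁻¹.
Phase lag φ = arctan(Cω/λ) = arctan(0.780/6.685) = 0.116 rad.
Time lag = φ / ω = 0.116 / 1.99×10^-7 = 5.83×10^5 s = 6.74 days.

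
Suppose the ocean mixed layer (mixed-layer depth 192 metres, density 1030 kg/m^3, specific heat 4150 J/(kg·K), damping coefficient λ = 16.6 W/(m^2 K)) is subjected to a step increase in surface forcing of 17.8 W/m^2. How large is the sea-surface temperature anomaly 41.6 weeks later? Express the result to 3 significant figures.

Areal heat capacity C = ρ c_p D = 1030 × 4150 × 192 = 8.21×10^8 J/(m^2 K).
τ = C / λ = 8.21×10^8 / 16.6 = 4.94×10^7 s.
Equilibrium anomaly ΔT_eq = F / λ = 17.8 / 16.6 = 1.07 K.
t = 41.6 weeks = 2.52×10^7 s, so t/τ = 0.509.
ΔT(t) = ΔT_eq (1 − e^(−t/τ)) = 1.07 × (1 − e^−0.509) = 0.428 K.

0.428 K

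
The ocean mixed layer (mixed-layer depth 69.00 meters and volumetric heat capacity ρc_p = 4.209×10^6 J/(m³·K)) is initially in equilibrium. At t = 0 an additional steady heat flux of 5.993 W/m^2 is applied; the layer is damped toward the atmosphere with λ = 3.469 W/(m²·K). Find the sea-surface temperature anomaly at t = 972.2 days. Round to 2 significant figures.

1.1 K

Areal heat capacity C = ρc_p × D = 4.209×10^6 × 69.00 = 2.90×10^8 J/(m^2 K).
τ = C / λ = 2.90×10^8 / 3.469 = 8.37×10^7 s.
Equilibrium anomaly ΔT_eq = F / λ = 5.993 / 3.469 = 1.73 K.
t = 972.2 days = 8.40×10^7 s, so t/τ = 1.00.
ΔT(t) = ΔT_eq (1 − e^(−t/τ)) = 1.73 × (1 − e^−1.00) = 1.09 K.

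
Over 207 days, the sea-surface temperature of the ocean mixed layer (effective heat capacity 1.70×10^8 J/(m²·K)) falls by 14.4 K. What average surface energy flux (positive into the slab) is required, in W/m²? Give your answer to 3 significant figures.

Areal heat capacity C = 1.70×10^8 J/(m²·K) (given).
Required heat per unit area: Q = C ΔT = 1.70×10^8 × -14.4 = -2.45×10^9 J/m².
Flux F = Q / Δt = -2.45×10^9 / 1.79×10^7 s = -137 W/m².

-137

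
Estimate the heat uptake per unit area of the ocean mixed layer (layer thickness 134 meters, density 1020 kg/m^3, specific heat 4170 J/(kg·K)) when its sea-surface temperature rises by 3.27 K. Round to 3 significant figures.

1.86×10^9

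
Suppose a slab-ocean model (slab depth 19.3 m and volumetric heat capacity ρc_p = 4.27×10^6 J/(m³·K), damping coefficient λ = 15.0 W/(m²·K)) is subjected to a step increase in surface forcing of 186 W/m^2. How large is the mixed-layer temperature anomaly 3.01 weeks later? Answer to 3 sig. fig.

3.50 K

Areal heat capacity C = ρc_p × D = 4.27×10^6 × 19.3 = 8.24×10^7 J/(m^2 K).
τ = C / λ = 8.24×10^7 / 15.0 = 5.49×10^6 s.
Equilibrium anomaly ΔT_eq = F / λ = 186 / 15.0 = 12.4 K.
t = 3.01 weeks = 1.82×10^6 s, so t/τ = 0.331.
ΔT(t) = ΔT_eq (1 − e^(−t/τ)) = 12.4 × (1 − e^−0.331) = 3.50 K.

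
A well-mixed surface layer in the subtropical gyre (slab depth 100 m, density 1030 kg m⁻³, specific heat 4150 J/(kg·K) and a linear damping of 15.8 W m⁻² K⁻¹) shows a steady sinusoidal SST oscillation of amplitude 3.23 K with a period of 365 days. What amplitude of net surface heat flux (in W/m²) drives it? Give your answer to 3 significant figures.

280

Areal heat capacity C = ρ c_p D = 1030 × 4150 × 100 = 4.27×10^8 J/(m²·K).
ω = 2π / 3.15×10^7 s = 1.99×10^-7 s⁻¹.
√((Cω)² + λ²) = √((85.2)² + 15.8²) = 86.6 W/(m²·K).
F₀ = A × √((Cω)²+λ²) = 3.23 × 86.6 = 280 W/m².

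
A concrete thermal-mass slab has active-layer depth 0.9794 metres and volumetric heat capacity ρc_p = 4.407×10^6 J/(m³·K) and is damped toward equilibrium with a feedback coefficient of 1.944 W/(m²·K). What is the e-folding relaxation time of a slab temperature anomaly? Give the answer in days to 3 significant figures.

25.7 days

Areal heat capacity C = ρc_p × D = 4.407×10^6 × 0.9794 = 4.32×10^6 J/(m²·K).
Relaxation time τ = C / λ = 4.32×10^6 / 1.944 = 2.22×10^6 s.
In days: 2.22×10^6 s / (86400 s/day) = 25.7 days.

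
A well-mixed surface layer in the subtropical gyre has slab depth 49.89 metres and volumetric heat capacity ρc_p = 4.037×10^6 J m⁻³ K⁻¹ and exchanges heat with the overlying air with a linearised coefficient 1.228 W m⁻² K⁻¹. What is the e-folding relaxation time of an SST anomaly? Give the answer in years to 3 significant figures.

5.20 years

Areal heat capacity C = ρc_p × D = 4.037×10^6 × 49.89 = 2.01×10^8 J/(m^2 K).
Relaxation time τ = C / λ = 2.01×10^8 / 1.228 = 1.64×10^8 s.
In years: 1.64×10^8 s / (3.156×10^7 s/year) = 5.20 years.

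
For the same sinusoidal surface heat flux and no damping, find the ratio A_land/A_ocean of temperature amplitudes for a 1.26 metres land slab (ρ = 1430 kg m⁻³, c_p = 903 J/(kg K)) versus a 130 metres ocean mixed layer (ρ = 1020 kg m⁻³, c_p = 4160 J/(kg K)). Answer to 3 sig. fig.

339

C_ocean = 1020 × 4160 × 130 = 5.52×10^8 J/(m²·K).
C_land = 1430 × 903 × 1.26 = 1.63×10^6 J/(m²·K).
Undamped amplitude ∝ 1/C, so A_land/A_ocean = C_ocean/C_land = 339.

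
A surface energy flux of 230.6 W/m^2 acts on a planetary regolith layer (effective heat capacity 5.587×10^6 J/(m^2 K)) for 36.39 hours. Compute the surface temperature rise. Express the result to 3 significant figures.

5.41 K

Areal heat capacity C = 5.587×10^6 J/(m^2 K) (given).
Net heat input Q = F Δt = 230.6 × (36.39 hours × 3600 s/hour) = 3.02×10^7 J/m².
ΔT = Q / C = 3.02×10^7 / 5.59×10^6 = 5.41 K.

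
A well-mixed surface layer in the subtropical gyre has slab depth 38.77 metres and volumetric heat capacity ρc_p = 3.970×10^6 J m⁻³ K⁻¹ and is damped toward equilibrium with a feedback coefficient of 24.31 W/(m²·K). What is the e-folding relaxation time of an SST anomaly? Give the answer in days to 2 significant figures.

Areal heat capacity C = ρc_p × D = 3.970×10^6 × 38.77 = 1.54×10^8 J m⁻² K⁻¹.
Relaxation time τ = C / λ = 1.54×10^8 / 24.31 = 6.33×10^6 s.
In days: 6.33×10^6 s / (86400 s/day) = 73.3 days.

73 days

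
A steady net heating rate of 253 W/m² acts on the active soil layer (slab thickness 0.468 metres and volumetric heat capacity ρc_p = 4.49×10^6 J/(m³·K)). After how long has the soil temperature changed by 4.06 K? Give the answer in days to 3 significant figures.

0.390 days

Areal heat capacity C = ρc_p × D = 4.49×10^6 × 0.468 = 2.10×10^6 J/(m^2 K).
Time required: Δt = C ΔT / F = 2.10×10^6 × 4.06 / 253 = 33700 s.
In days: 33700 s / (86400 s/day) = 0.390 days.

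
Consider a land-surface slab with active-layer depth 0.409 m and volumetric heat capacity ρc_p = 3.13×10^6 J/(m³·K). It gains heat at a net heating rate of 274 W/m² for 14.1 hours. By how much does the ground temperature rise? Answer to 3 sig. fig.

10.9 K

Areal heat capacity C = ρc_p × D = 3.13×10^6 × 0.409 = 1.28×10^6 J/(m^2 K).
Net heat input Q = F Δt = 274 × (14.1 hours × 3600 s/hour) = 1.39×10^7 J/m².
ΔT = Q / C = 1.39×10^7 / 1.28×10^6 = 10.9 K.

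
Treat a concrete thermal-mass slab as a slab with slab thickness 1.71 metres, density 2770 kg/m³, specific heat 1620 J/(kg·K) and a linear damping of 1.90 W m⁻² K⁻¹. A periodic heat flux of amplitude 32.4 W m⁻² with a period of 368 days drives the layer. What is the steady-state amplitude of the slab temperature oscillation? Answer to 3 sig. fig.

13.3 K

Areal heat capacity C = ρ c_p D = 2770 × 1620 × 1.71 = 7.67×10^6 J m⁻² K⁻¹.
Angular frequency ω = 2π / T = 2π / 3.18×10^7 s = 1.98×10^-7 s⁻¹.
√((Cω)² + λ²) = √((1.52)² + 1.90²) = 2.43 W/(m²·K).
Amplitude A = F₀ / √((Cω)²+λ²) = 32.4 / 2.43 = 13.3 K.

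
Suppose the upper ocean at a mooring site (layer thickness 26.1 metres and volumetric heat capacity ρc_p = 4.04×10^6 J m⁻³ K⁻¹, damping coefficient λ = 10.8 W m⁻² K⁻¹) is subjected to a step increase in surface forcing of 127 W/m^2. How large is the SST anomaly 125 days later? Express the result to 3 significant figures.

7.87 K

Areal heat capacity C = ρc_p × D = 4.04×10^6 × 26.1 = 1.05×10^8 J/(m²·K).
τ = C / λ = 1.05×10^8 / 10.8 = 9.76×10^6 s.
Equilibrium anomaly ΔT_eq = F / λ = 127 / 10.8 = 11.8 K.
t = 125 days = 1.08×10^7 s, so t/τ = 1.11.
ΔT(t) = ΔT_eq (1 − e^(−t/τ)) = 11.8 × (1 − e^−1.11) = 7.87 K.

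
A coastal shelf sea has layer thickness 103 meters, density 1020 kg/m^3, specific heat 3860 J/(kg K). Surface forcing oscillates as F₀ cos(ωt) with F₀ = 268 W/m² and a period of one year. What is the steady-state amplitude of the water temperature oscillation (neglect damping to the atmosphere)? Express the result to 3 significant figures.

Areal heat capacity C = ρ c_p D = 1020 × 3860 × 103 = 4.06×10^8 J m⁻² K⁻¹.
Angular frequency ω = 2π / T = 2π / 3.15×10^7 s = 1.99×10^-7 s⁻¹.
Cω = 4.06×10^8 × 1.99×10^-7 = 80.8 W/(m²·K).
Amplitude A = F₀ / (Cω) = 268 / 80.8 = 3.32 K.

3.32 K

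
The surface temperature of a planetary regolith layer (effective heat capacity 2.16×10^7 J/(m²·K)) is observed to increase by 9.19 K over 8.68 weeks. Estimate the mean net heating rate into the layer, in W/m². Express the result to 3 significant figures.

37.8

Areal heat capacity C = 2.16×10^7 J/(m²·K) (given).
Required heat per unit area: Q = C ΔT = 2.16×10^7 × 9.19 = 1.99×10^8 J/m².
Flux F = Q / Δt = 1.99×10^8 / 5.25×10^6 s = 37.8 W/m².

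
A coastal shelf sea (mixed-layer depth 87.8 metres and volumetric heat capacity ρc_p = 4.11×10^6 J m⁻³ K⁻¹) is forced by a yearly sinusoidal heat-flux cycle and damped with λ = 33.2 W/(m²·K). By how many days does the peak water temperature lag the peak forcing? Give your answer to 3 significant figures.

66.1 days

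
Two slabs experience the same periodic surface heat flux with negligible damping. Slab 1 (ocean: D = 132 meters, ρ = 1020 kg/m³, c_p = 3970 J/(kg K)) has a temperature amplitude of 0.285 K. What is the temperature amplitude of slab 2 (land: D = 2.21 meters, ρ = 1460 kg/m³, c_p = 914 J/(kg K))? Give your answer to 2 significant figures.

C_ocean = 5.35×10^8 J/(m²·K); C_land = 2.95×10^6 J/(m²·K).
A ∝ 1/C ⇒ A_land = A_ocean × C_ocean/C_land = 0.285 × 181 = 51.7 K.

52 K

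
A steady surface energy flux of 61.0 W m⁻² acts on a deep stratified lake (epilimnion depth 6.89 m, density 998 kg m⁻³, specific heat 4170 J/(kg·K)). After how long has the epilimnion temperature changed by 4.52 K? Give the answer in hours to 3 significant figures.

590 hours

Areal heat capacity C = ρ c_p D = 998 × 4170 × 6.89 = 2.87×10^7 J m⁻² K⁻¹.
Time required: Δt = C ΔT / F = 2.87×10^7 × 4.52 / 61.0 = 2.12×10^6 s.
In hours: 2.12×10^6 s / (3600 s/hour) = 590 hours.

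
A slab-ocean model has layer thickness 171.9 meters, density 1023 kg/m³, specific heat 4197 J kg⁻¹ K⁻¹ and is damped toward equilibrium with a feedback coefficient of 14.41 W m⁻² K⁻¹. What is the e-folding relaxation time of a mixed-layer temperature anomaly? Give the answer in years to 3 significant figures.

1.62 years

Areal heat capacity C = ρ c_p D = 1023 × 4197 × 171.9 = 7.38×10^8 J/(m²·K).
Relaxation time τ = C / λ = 7.38×10^8 / 14.41 = 5.12×10^7 s.
In years: 5.12×10^7 s / (3.156×10^7 s/year) = 1.62 years.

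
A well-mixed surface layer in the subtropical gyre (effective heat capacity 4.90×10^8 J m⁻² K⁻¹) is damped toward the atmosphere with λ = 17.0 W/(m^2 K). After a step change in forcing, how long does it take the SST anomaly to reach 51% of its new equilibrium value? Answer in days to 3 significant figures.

Areal heat capacity C = 4.90×10^8 J m⁻² K⁻¹ (given).
τ = C / λ = 4.90×10^8 / 17.0 = 2.88×10^7 s.
Fraction reached: 1 − e^(−t/τ) = 0.51 ⇒ t = −τ ln(1 − 0.51) = τ × 0.713.
t = 2.06×10^7 s = 238 days.

238 days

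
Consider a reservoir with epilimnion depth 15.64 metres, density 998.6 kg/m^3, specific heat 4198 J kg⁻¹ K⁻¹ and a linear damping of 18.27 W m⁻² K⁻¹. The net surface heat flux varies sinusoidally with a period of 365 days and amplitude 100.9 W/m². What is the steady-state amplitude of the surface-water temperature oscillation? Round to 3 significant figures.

Areal heat capacity C = ρ c_p D = 998.6 × 4198 × 15.64 = 6.56×10^7 J/(m²·K).
Angular frequency ω = 2π / T = 2π / 3.15×10^7 s = 1.99×10^-7 s⁻¹.
√((Cω)² + λ²) = √((13.1)² + 18.27²) = 22.5 W/(m²·K).
Amplitude A = F₀ / √((Cω)²+λ²) = 100.9 / 22.5 = 4.49 K.

4.49 K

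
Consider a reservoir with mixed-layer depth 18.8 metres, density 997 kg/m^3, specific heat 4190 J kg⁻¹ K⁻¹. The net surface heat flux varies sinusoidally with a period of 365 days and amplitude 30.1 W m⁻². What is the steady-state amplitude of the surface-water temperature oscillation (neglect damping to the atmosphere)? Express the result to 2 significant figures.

Areal heat capacity C = ρ c_p D = 997 × 4190 × 18.8 = 7.85×10^7 J m⁻² K⁻¹.
Angular frequency ω = 2π / T = 2π / 3.15×10^7 s = 1.99×10^-7 s⁻¹.
Cω = 7.85×10^7 × 1.99×10^-7 = 15.6 W/(m²·K).
Amplitude A = F₀ / (Cω) = 30.1 / 15.6 = 1.92 K.

1.9 K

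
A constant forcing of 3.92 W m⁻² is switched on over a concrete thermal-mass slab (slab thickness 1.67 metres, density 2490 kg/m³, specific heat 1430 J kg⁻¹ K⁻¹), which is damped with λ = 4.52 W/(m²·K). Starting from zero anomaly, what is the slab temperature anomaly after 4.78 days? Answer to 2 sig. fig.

Areal heat capacity C = ρ c_p D = 2490 × 1430 × 1.67 = 5.95×10^6 J m⁻² K⁻¹.
τ = C / λ = 5.95×10^6 / 4.52 = 1.32×10^6 s.
Equilibrium anomaly ΔT_eq = F / λ = 3.92 / 4.52 = 0.867 K.
t = 4.78 days = 4.13×10^5 s, so t/τ = 0.314.
ΔT(t) = ΔT_eq (1 − e^(−t/τ)) = 0.867 × (1 − e^−0.314) = 0.234 K.

0.23 K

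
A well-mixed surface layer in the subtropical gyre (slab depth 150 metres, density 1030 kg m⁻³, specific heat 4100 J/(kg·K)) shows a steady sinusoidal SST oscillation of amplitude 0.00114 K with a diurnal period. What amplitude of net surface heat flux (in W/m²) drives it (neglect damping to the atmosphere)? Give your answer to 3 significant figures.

52.5

Areal heat capacity C = ρ c_p D = 1030 × 4100 × 150 = 6.33×10^8 J m⁻² K⁻¹.
ω = 2π / 86400 s = 7.27×10^-5 s⁻¹.
Cω = 6.33×10^8 × 7.27×10^-5 = 46100 W/(m²·K).
F₀ = A × Cω = 0.00114 × 46100 = 52.5 W/m².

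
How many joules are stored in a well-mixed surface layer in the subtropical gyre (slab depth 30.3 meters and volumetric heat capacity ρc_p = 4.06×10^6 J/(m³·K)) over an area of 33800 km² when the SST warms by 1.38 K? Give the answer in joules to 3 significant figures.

5.74×10^18 J

Areal heat capacity C = ρc_p × D = 4.06×10^6 × 30.3 = 1.23×10^8 J m⁻² K⁻¹.
Heat per unit area: q = C ΔT = 1.23×10^8 × 1.38 = 1.70×10^8 J/m².
Total heat: Q = q × A = 1.70×10^8 × (33800 × 10⁶ m²) = 5.74×10^18 J.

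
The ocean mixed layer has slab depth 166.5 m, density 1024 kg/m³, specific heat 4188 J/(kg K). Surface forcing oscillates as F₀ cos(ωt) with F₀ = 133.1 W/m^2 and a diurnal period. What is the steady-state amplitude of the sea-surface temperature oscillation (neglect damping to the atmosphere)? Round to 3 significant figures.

Areal heat capacity C = ρ c_p D = 1024 × 4188 × 166.5 = 7.14×10^8 J m⁻² K⁻¹.
Angular frequency ω = 2π / T = 2π / 86400 s = 7.27×10^-5 s⁻¹.
Cω = 7.14×10^8 × 7.27×10^-5 = 51900 W/(m²·K).
Amplitude A = F₀ / (Cω) = 133.1 / 51900 = 0.00256 K.

0.00256 K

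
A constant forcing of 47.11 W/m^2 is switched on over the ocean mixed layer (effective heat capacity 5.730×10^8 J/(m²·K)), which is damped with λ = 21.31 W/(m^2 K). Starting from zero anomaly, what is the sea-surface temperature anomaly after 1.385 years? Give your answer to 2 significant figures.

1.8 K

Areal heat capacity C = 5.730×10^8 J/(m²·K) (given).
τ = C / λ = 5.73×10^8 / 21.31 = 2.69×10^7 s.
Equilibrium anomaly ΔT_eq = F / λ = 47.11 / 21.31 = 2.21 K.
t = 1.385 years = 4.37×10^7 s, so t/τ = 1.63.
ΔT(t) = ΔT_eq (1 − e^(−t/τ)) = 2.21 × (1 − e^−1.63) = 1.78 K.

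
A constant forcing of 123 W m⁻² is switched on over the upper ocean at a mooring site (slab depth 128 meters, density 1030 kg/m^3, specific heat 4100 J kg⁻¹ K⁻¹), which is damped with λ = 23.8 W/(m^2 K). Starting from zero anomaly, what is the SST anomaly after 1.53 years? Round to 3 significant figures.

4.55 K

Areal heat capacity C = ρ c_p D = 1030 × 4100 × 128 = 5.41×10^8 J/(m²·K).
τ = C / λ = 5.41×10^8 / 23.8 = 2.27×10^7 s.
Equilibrium anomaly ΔT_eq = F / λ = 123 / 23.8 = 5.17 K.
t = 1.53 years = 4.83×10^7 s, so t/τ = 2.13.
ΔT(t) = ΔT_eq (1 − e^(−t/τ)) = 5.17 × (1 − e^−2.13) = 4.55 K.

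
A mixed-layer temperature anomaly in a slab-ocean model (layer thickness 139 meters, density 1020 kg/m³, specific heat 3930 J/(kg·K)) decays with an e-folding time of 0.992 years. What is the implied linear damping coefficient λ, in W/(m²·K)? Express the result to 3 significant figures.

17.8

Areal heat capacity C = ρ c_p D = 1020 × 3930 × 139 = 5.57×10^8 J/(m^2 K).
τ = 0.992 years = 3.13×10^7 s.
λ = C / τ = 5.57×10^8 / 3.13×10^7 = 17.8 W/(m²·K).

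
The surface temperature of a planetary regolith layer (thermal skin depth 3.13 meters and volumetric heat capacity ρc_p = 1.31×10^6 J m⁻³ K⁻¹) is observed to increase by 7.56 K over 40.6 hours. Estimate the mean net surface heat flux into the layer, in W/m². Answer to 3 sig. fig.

212

Areal heat capacity C = ρc_p × D = 1.31×10^6 × 3.13 = 4.10×10^6 J m⁻² K⁻¹.
Required heat per unit area: Q = C ΔT = 4.10×10^6 × 7.56 = 3.10×10^7 J/m².
Flux F = Q / Δt = 3.10×10^7 / 1.46×10^5 s = 212 W/m².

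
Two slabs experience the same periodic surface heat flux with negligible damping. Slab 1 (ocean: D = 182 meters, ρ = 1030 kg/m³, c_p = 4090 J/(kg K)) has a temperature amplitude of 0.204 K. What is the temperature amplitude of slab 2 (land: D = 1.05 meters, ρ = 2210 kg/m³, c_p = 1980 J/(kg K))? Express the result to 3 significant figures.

34.0 K

C_ocean = 7.67×10^8 J/(m²·K); C_land = 4.59×10^6 J/(m²·K).
A ∝ 1/C ⇒ A_land = A_ocean × C_ocean/C_land = 0.204 × 167 = 34.0 K.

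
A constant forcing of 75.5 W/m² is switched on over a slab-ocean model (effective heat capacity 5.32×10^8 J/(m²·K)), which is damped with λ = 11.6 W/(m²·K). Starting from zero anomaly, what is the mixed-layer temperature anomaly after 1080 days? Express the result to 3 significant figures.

Areal heat capacity C = 5.32×10^8 J/(m²·K) (given).
τ = C / λ = 5.32×10^8 / 11.6 = 4.59×10^7 s.
Equilibrium anomaly ΔT_eq = F / λ = 75.5 / 11.6 = 6.51 K.
t = 1080 days = 9.33×10^7 s, so t/τ = 2.03.
ΔT(t) = ΔT_eq (1 − e^(−t/τ)) = 6.51 × (1 − e^−2.03) = 5.66 K.

5.66 K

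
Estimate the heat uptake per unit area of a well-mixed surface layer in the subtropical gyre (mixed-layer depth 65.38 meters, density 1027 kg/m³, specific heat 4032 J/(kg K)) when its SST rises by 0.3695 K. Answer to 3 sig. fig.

1.00×10^8

Areal heat capacity C = ρ c_p D = 1027 × 4032 × 65.38 = 2.71×10^8 J/(m²·K).
ΔQ = C ΔT = 2.71×10^8 × 0.3695 = 1.00×10^8 J/m².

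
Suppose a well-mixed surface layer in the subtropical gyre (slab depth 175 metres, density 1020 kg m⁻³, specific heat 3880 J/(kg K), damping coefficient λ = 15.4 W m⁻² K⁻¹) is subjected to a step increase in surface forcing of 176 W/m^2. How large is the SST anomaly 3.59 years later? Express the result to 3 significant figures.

Areal heat capacity C = ρ c_p D = 1020 × 3880 × 175 = 6.93×10^8 J/(m²·K).
τ = C / λ = 6.93×10^8 / 15.4 = 4.50×10^7 s.
Equilibrium anomaly ΔT_eq = F / λ = 176 / 15.4 = 11.4 K.
t = 3.59 years = 1.13×10^8 s, so t/τ = 2.52.
ΔT(t) = ΔT_eq (1 − e^(−t/τ)) = 11.4 × (1 − e^−2.52) = 10.5 K.

10.5 K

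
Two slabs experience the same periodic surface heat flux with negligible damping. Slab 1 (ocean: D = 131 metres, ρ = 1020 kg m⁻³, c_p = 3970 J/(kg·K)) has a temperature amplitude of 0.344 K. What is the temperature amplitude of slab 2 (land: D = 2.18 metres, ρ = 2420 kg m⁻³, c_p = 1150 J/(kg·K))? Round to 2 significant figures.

C_ocean = 5.30×10^8 J/(m²·K); C_land = 6.07×10^6 J/(m²·K).
A ∝ 1/C ⇒ A_land = A_ocean × C_ocean/C_land = 0.344 × 87.4 = 30.1 K.

30 K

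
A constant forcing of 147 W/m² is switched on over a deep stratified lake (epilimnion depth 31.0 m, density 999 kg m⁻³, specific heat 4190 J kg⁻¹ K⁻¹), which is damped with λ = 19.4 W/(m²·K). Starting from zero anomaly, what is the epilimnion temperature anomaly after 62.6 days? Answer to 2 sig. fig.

4.2 K

Areal heat capacity C = ρ c_p D = 999 × 4190 × 31.0 = 1.30×10^8 J m⁻² K⁻¹.
τ = C / λ = 1.30×10^8 / 19.4 = 6.69×10^6 s.
Equilibrium anomaly ΔT_eq = F / λ = 147 / 19.4 = 7.58 K.
t = 62.6 days = 5.41×10^6 s, so t/τ = 0.809.
ΔT(t) = ΔT_eq (1 − e^(−t/τ)) = 7.58 × (1 − e^−0.809) = 4.20 K.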